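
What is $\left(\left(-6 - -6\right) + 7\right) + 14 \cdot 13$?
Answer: $189$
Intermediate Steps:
$\left(\left(-6 - -6\right) + 7\right) + 14 \cdot 13 = \left(\left(-6 + \left(-4 + 10\right)\right) + 7\right) + 182 = \left(\left(-6 + 6\right) + 7\right) + 182 = \left(0 + 7\right) + 182 = 7 + 182 = 189$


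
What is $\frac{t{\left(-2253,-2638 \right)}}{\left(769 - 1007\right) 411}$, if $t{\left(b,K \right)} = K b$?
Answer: $- \frac{990569}{16303} \approx -60.76$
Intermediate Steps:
$\frac{t{\left(-2253,-2638 \right)}}{\left(769 - 1007\right) 411} = \frac{\left(-2638\right) \left(-2253\right)}{\left(769 - 1007\right) 411} = \frac{5943414}{\left(-238\right) 411} = \frac{5943414}{-97818} = 5943414 \left(- \frac{1}{97818}\right) = - \frac{990569}{16303}$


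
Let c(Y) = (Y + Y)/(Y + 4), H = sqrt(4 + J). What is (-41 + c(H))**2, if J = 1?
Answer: 212841/121 - 7376*sqrt(5)/121 ≈ 1622.7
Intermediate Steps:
H = sqrt(5) (H = sqrt(4 + 1) = sqrt(5) ≈ 2.2361)
c(Y) = 2*Y/(4 + Y) (c(Y) = (2*Y)/(4 + Y) = 2*Y/(4 + Y))
(-41 + c(H))**2 = (-41 + 2*sqrt(5)/(4 + sqrt(5)))**2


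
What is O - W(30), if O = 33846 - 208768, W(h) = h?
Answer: -174952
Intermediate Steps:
O = -174922
O - W(30) = -174922 - 1*30 = -174922 - 30 = -174952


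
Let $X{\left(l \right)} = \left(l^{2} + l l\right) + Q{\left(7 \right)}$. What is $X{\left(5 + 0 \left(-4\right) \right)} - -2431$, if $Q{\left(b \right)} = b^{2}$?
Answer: $2530$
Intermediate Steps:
$X{\left(l \right)} = 49 + 2 l^{2}$ ($X{\left(l \right)} = \left(l^{2} + l l\right) + 7^{2} = \left(l^{2} + l^{2}\right) + 49 = 2 l^{2} + 49 = 49 + 2 l^{2}$)
$X{\left(5 + 0 \left(-4\right) \right)} - -2431 = \left(49 + 2 \left(5 + 0 \left(-4\right)\right)^{2}\right) - -2431 = \left(49 + 2 \left(5 + 0\right)^{2}\right) + 2431 = \left(49 + 2 \cdot 5^{2}\right) + 2431 = \left(49 + 2 \cdot 25\right) + 2431 = \left(49 + 50\right) + 2431 = 99 + 2431 = 2530$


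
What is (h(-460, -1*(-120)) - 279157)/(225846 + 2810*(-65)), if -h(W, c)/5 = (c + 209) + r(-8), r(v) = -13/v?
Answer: -2246481/345568 ≈ -6.5008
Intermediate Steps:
h(W, c) = -8425/8 - 5*c (h(W, c) = -5*((c + 209) - 13/(-8)) = -5*((209 + c) - 13*(-⅛)) = -5*((209 + c) + 13/8) = -5*(1685/8 + c) = -8425/8 - 5*c)
(h(-460, -1*(-120)) - 279157)/(225846 + 2810*(-65)) = ((-8425/8 - (-5)*(-120)) - 279157)/(225846 + 2810*(-65)) = ((-8425/8 - 5*120) - 279157)/(225846 - 182650) = ((-8425/8 - 600) - 279157)/43196 = (-13225/8 - 279157)*(1/43196) = -2246481/8*1/43196 = -2246481/345568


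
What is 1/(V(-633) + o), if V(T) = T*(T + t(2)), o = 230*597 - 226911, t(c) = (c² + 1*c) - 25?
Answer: 1/323115 ≈ 3.0949e-6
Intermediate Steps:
t(c) = -25 + c + c² (t(c) = (c² + c) - 25 = (c + c²) - 25 = -25 + c + c²)
o = -89601 (o = 137310 - 226911 = -89601)
V(T) = T*(-19 + T) (V(T) = T*(T + (-25 + 2 + 2²)) = T*(T + (-25 + 2 + 4)) = T*(T - 19) = T*(-19 + T))
1/(V(-633) + o) = 1/(-633*(-19 - 633) - 89601) = 1/(-633*(-652) - 89601) = 1/(412716 - 89601) = 1/323115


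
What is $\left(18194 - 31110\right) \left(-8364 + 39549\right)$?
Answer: $-402785460$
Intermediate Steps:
$\left(18194 - 31110\right) \left(-8364 + 39549\right) = \left(-12916\right) 31185 = -402785460$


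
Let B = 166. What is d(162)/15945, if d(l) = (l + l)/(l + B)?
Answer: 27/435830 ≈ 6.1951e-5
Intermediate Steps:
d(l) = 2*l/(166 + l) (d(l) = (l + l)/(l + 166) = (2*l)/(166 + l) = 2*l/(166 + l))
d(162)/15945 = (2*162/(166 + 162))/15945 = (2*162/328)*(1/15945) = (2*162*(1/328))*(1/15945) = (81/82)*(1/15945) = 27/435830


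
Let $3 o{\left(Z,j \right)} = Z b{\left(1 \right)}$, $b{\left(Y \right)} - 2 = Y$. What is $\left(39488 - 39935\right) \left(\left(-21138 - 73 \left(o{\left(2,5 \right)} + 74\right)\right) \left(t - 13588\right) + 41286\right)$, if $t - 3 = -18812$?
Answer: $-386470669716$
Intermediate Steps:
$t = -18809$ ($t = 3 - 18812 = -18809$)
$b{\left(Y \right)} = 2 + Y$
$o{\left(Z,j \right)} = Z$ ($o{\left(Z,j \right)} = \frac{Z \left(2 + 1\right)}{3} = \frac{Z 3}{3} = \frac{3 Z}{3} = Z$)
$\left(39488 - 39935\right) \left(\left(-21138 - 73 \left(o{\left(2,5 \right)} + 74\right)\right) \left(t - 13588\right) + 41286\right) = \left(39488 - 39935\right) \left(\left(-21138 - 73 \left(2 + 74\right)\right) \left(-18809 - 13588\right) + 41286\right) = - 447 \left(\left(-21138 - 5548\right) \left(-32397\right) + 41286\right) = - 447 \left(\left(-26686\right) \left(-32397\right) + 41286\right) = - 447 \left(864546342 + 41286\right) = \left(-447\right) 864587628 = -386470669716$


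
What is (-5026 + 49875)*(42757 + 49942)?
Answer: 4157457451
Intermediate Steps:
(-5026 + 49875)*(42757 + 49942) = 44849*92699 = 4157457451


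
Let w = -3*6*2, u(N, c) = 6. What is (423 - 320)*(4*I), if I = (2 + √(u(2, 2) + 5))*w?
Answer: -29664 - 14832*√11 ≈ -78856.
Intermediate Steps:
w = -36 (w = -18*2 = -36)
I = -72 - 36*√11 (I = (2 + √(6 + 5))*(-36) = (2 + √11)*(-36) = -72 - 36*√11 ≈ -191.40)
(423 - 320)*(4*I) = (423 - 320)*(4*(-72 - 36*√11)) = 103*(-288 - 144*√11) = -29664 - 14832*√11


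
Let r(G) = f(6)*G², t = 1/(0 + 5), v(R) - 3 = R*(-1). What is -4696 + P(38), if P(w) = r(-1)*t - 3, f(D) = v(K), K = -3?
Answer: -23489/5 ≈ -4697.8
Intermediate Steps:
v(R) = 3 - R (v(R) = 3 + R*(-1) = 3 - R)
f(D) = 6 (f(D) = 3 - 1*(-3) = 3 + 3 = 6)
t = ⅕ (t = 1/5 = ⅕ ≈ 0.20000)
r(G) = 6*G²
P(w) = -9/5 (P(w) = (6*(-1)²)*(⅕) - 3 = (6*1)*(⅕) - 3 = 6*(⅕) - 3 = 6/5 - 3 = -9/5)
-4696 + P(38) = -4696 - 9/5 = -23489/5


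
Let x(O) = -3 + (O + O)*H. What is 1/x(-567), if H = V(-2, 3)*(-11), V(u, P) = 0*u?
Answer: -1/3 ≈ -0.33333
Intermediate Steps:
V(u, P) = 0
H = 0 (H = 0*(-11) = 0)
x(O) = -3 (x(O) = -3 + (O + O)*0 = -3 + (2*O)*0 = -3 + 0 = -3)
1/x(-567) = 1/(-3) = -1/3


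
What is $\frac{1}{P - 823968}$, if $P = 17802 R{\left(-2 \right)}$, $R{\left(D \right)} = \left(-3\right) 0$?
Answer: $- \frac{1}{823968} \approx -1.2136 \cdot 10^{-6}$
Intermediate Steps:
$R{\left(D \right)} = 0$
$P = 0$ ($P = 17802 \cdot 0 = 0$)
$\frac{1}{P - 823968} = \frac{1}{0 - 823968} = \frac{1}{-823968} = - \frac{1}{823968}$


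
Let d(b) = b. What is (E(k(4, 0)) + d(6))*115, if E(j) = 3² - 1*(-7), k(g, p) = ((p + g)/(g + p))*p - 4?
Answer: 2530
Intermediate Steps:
k(g, p) = -4 + p (k(g, p) = ((g + p)/(g + p))*p - 4 = 1*p - 4 = p - 4 = -4 + p)
E(j) = 16 (E(j) = 9 + 7 = 16)
(E(k(4, 0)) + d(6))*115 = (16 + 6)*115 = 22*115 = 2530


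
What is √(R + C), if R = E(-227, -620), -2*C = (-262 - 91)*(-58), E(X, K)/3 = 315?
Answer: 2*I*√2323 ≈ 96.395*I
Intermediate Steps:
E(X, K) = 945 (E(X, K) = 3*315 = 945)
C = -10237 (C = -(-262 - 91)*(-58)/2 = -(-353)*(-58)/2 = -½*20474 = -10237)
R = 945
√(R + C) = √(945 - 10237) = √(-9292) = 2*I*√2323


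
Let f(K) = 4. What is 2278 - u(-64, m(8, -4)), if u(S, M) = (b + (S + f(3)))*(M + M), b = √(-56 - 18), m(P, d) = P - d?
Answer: 3718 - 24*I*√74 ≈ 3718.0 - 206.46*I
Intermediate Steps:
b = I*√74 (b = √(-74) = I*√74 ≈ 8.6023*I)
u(S, M) = 2*M*(4 + S + I*√74) (u(S, M) = (I*√74 + (S + 4))*(M + M) = (I*√74 + (4 + S))*(2*M) = (4 + S + I*√74)*(2*M) = 2*M*(4 + S + I*√74))
2278 - u(-64, m(8, -4)) = 2278 - 2*(8 - 1*(-4))*(4 - 64 + I*√74) = 2278 - 2*(8 + 4)*(-60 + I*√74) = 2278 - 2*12*(-60 + I*√74) = 2278 - (-1440 + 24*I*√74) = 2278 + (1440 - 24*I*√74) = 3718 - 24*I*√74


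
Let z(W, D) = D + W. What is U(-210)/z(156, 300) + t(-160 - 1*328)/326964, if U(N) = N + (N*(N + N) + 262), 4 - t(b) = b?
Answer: 601155235/3106158 ≈ 193.54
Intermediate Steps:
t(b) = 4 - b
U(N) = 262 + N + 2*N² (U(N) = N + (N*(2*N) + 262) = N + (2*N² + 262) = N + (262 + 2*N²) = 262 + N + 2*N²)
U(-210)/z(156, 300) + t(-160 - 1*328)/326964 = (262 - 210 + 2*(-210)²)/(300 + 156) + (4 - (-160 - 1*328))/326964 = (262 - 210 + 2*44100)/456 + (4 - (-160 - 328))*(1/326964) = (262 - 210 + 88200)*(1/456) + (4 - 1*(-488))*(1/326964) = 88252*(1/456) + (4 + 488)*(1/326964) = 22063/114 + 492*(1/326964) = 22063/114 + 41/27247 = 601155235/3106158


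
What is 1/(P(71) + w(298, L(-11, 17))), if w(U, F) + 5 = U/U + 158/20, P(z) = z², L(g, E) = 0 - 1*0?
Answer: 10/50449 ≈ 0.00019822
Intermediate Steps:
L(g, E) = 0 (L(g, E) = 0 + 0 = 0)
w(U, F) = 39/10 (w(U, F) = -5 + (U/U + 158/20) = -5 + (1 + 158*(1/20)) = -5 + (1 + 79/10) = -5 + 89/10 = 39/10)
1/(P(71) + w(298, L(-11, 17))) = 1/(71² + 39/10) = 1/(5041 + 39/10) = 1/(50449/10) = 10/50449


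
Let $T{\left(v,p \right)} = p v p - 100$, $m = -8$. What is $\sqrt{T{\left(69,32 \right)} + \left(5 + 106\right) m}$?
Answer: $2 \sqrt{17417} \approx 263.95$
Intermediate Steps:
$T{\left(v,p \right)} = -100 + v p^{2}$ ($T{\left(v,p \right)} = v p^{2} - 100 = -100 + v p^{2}$)
$\sqrt{T{\left(69,32 \right)} + \left(5 + 106\right) m} = \sqrt{\left(-100 + 69 \cdot 32^{2}\right) + \left(5 + 106\right) \left(-8\right)} = \sqrt{\left(-100 + 69 \cdot 1024\right) + 111 \left(-8\right)} = \sqrt{\left(-100 + 70656\right) - 888} = \sqrt{70556 - 888} = \sqrt{69668} = 2 \sqrt{17417}$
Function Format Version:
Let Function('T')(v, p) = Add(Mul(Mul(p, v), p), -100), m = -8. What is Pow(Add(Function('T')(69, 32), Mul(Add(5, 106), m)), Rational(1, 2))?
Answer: Mul(2, Pow(17417, Rational(1, 2))) ≈ 263.95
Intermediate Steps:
Function('T')(v, p) = Add(-100, Mul(v, Pow(p, 2))) (Function('T')(v, p) = Add(Mul(v, Pow(p, 2)), -100) = Add(-100, Mul(v, Pow(p, 2))))
Pow(Add(Function('T')(69, 32), Mul(Add(5, 106), m)), Rational(1, 2)) = Pow(Add(Add(-100, Mul(69, Pow(32, 2))), Mul(Add(5, 106), -8)), Rational(1, 2)) = Pow(Add(Add(-100, Mul(69, 1024)), Mul(111, -8)), Rational(1, 2)) = Pow(Add(Add(-100, 70656), -888), Rational(1, 2)) = Pow(Add(70556, -888), Rational(1, 2)) = Pow(69668, Rational(1, 2)) = Mul(2, Pow(17417, Rational(1, 2)))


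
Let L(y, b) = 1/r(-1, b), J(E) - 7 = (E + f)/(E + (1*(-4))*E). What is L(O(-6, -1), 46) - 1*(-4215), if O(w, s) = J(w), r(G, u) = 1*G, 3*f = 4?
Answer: 4214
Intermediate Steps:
f = 4/3 (f = (1/3)*4 = 4/3 ≈ 1.3333)
r(G, u) = G
J(E) = 7 - (4/3 + E)/(3*E) (J(E) = 7 + (E + 4/3)/(E + (1*(-4))*E) = 7 + (4/3 + E)/(E - 4*E) = 7 + (4/3 + E)/((-3*E)) = 7 + (4/3 + E)*(-1/(3*E)) = 7 - (4/3 + E)/(3*E))
O(w, s) = 4*(-1 + 15*w)/(9*w)
L(y, b) = -1 (L(y, b) = 1/(-1) = -1)
L(O(-6, -1), 46) - 1*(-4215) = -1 - 1*(-4215) = -1 + 4215 = 4214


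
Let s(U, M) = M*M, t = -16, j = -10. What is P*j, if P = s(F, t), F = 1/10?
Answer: -2560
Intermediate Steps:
F = 1/10 ≈ 0.10000
s(U, M) = M**2
P = 256 (P = (-16)**2 = 256)
P*j = 256*(-10) = -2560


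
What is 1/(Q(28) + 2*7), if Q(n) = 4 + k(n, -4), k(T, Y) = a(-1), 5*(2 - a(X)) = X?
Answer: 5/101 ≈ 0.049505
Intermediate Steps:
a(X) = 2 - X/5
k(T, Y) = 11/5 (k(T, Y) = 2 - ⅕*(-1) = 2 + ⅕ = 11/5)
Q(n) = 31/5 (Q(n) = 4 + 11/5 = 31/5)
1/(Q(28) + 2*7) = 1/(31/5 + 2*7) = 1/(31/5 + 14) = 1/(101/5) = 5/101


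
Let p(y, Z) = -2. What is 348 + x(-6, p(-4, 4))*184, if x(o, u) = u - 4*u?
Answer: 1452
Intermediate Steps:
x(o, u) = -3*u
348 + x(-6, p(-4, 4))*184 = 348 - 3*(-2)*184 = 348 + 6*184 = 348 + 1104 = 1452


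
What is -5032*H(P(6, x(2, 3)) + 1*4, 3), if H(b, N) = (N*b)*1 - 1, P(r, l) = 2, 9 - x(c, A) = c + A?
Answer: -85544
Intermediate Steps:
x(c, A) = 9 - A - c (x(c, A) = 9 - (c + A) = 9 - (A + c) = 9 + (-A - c) = 9 - A - c)
H(b, N) = -1 + N*b (H(b, N) = N*b - 1 = -1 + N*b)
-5032*H(P(6, x(2, 3)) + 1*4, 3) = -5032*(-1 + 3*(2 + 1*4)) = -5032*(-1 + 3*(2 + 4)) = -5032*(-1 + 3*6) = -5032*(-1 + 18) = -5032*17 = -85544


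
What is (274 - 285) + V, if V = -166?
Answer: -177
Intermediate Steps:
(274 - 285) + V = (274 - 285) - 166 = -11 - 166 = -177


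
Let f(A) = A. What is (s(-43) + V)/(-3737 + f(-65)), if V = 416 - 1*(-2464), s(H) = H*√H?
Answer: -1440/1901 + 43*I*√43/3802 ≈ -0.7575 + 0.074164*I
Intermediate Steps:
s(H) = H^(3/2)
V = 2880 (V = 416 + 2464 = 2880)
(s(-43) + V)/(-3737 + f(-65)) = ((-43)^(3/2) + 2880)/(-3737 - 65) = (-43*I*√43 + 2880)/(-3802) = (2880 - 43*I*√43)*(-1/3802) = -1440/1901 + 43*I*√43/3802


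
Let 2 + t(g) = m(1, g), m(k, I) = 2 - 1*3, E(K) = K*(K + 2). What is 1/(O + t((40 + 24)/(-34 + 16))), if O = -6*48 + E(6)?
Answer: -1/243 ≈ -0.0041152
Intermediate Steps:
E(K) = K*(2 + K)
m(k, I) = -1 (m(k, I) = 2 - 3 = -1)
t(g) = -3 (t(g) = -2 - 1 = -3)
O = -240 (O = -6*48 + 6*(2 + 6) = -288 + 6*8 = -288 + 48 = -240)
1/(O + t((40 + 24)/(-34 + 16))) = 1/(-240 - 3) = 1/(-243) = -1/243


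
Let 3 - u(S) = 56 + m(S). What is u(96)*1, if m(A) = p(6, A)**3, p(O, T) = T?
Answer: -884789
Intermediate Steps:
m(A) = A**3
u(S) = -53 - S**3 (u(S) = 3 - (56 + S**3) = 3 + (-56 - S**3) = -53 - S**3)
u(96)*1 = (-53 - 1*96**3)*1 = (-53 - 1*884736)*1 = (-53 - 884736)*1 = -884789*1 = -884789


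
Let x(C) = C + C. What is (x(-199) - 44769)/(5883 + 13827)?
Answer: -45167/19710 ≈ -2.2916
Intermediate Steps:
x(C) = 2*C
(x(-199) - 44769)/(5883 + 13827) = (2*(-199) - 44769)/(5883 + 13827) = (-398 - 44769)/19710 = -45167*1/19710 = -45167/19710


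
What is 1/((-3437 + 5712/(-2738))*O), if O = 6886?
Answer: -1369/32420038574 ≈ -4.2227e-8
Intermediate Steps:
1/((-3437 + 5712/(-2738))*O) = 1/(-3437 + 5712/(-2738)*6886) = (1/6886)/(-3437 + 5712*(-1/2738)) = (1/6886)/(-3437 - 2856/1369) = (1/6886)/(-4708109/1369) = -1369/4708109*1/6886 = -1369/32420038574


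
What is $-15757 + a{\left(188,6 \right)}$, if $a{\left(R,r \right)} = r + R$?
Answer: $-15563$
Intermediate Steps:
$a{\left(R,r \right)} = R + r$
$-15757 + a{\left(188,6 \right)} = -15757 + \left(188 + 6\right) = -15757 + 194 = -15563$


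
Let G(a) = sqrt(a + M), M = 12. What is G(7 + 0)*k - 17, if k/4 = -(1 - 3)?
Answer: -17 + 8*sqrt(19) ≈ 17.871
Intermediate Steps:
G(a) = sqrt(12 + a) (G(a) = sqrt(a + 12) = sqrt(12 + a))
k = 8 (k = 4*(-(1 - 3)) = 4*(-1*(-2)) = 4*2 = 8)
G(7 + 0)*k - 17 = sqrt(12 + (7 + 0))*8 - 17 = sqrt(12 + 7)*8 - 17 = sqrt(19)*8 - 17 = 8*sqrt(19) - 17 = -17 + 8*sqrt(19)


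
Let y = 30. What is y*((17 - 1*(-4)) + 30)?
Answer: 1530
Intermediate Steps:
y*((17 - 1*(-4)) + 30) = 30*((17 - 1*(-4)) + 30) = 30*((17 + 4) + 30) = 30*(21 + 30) = 30*51 = 1530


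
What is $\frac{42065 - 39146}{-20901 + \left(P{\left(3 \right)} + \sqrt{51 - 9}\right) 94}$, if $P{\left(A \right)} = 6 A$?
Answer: $- \frac{18690357}{122871523} - \frac{91462 \sqrt{42}}{122871523} \approx -0.15694$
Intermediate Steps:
$\frac{42065 - 39146}{-20901 + \left(P{\left(3 \right)} + \sqrt{51 - 9}\right) 94} = \frac{42065 - 39146}{-20901 + \left(6 \cdot 3 + \sqrt{51 - 9}\right) 94} = \frac{2919}{-20901 + \left(18 + \sqrt{42}\right) 94} = \frac{2919}{-20901 + \left(1692 + 94 \sqrt{42}\right)} = \frac{2919}{-19209 + 94 \sqrt{42}}$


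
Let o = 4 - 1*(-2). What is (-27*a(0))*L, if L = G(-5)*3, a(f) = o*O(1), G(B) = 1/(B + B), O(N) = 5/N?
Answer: 243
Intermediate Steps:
o = 6 (o = 4 + 2 = 6)
G(B) = 1/(2*B)
a(f) = 30 (a(f) = 6*(5/1) = 6*(5*1) = 6*5 = 30)
L = -3/10 (L = ((1/2)/(-5))*3 = ((1/2)*(-1/5))*3 = -1/10*3 = -3/10 ≈ -0.30000)
(-27*a(0))*L = -27*30*(-3/10) = -810*(-3/10) = 243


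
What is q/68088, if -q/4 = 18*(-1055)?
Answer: 3165/2837 ≈ 1.1156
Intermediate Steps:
q = 75960 (q = -72*(-1055) = -4*(-18990) = 75960)
q/68088 = 75960/68088 = 75960*(1/68088) = 3165/2837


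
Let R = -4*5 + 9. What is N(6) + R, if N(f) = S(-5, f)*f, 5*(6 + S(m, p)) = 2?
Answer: -223/5 ≈ -44.600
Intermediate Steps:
S(m, p) = -28/5 (S(m, p) = -6 + (⅕)*2 = -6 + ⅖ = -28/5)
N(f) = -28*f/5
R = -11 (R = -20 + 9 = -11)
N(6) + R = -28/5*6 - 11 = -168/5 - 11 = -223/5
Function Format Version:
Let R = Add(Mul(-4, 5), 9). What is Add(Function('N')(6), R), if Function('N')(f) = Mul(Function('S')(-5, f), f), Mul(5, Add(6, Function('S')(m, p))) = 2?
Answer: Rational(-223, 5) ≈ -44.600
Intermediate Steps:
Function('S')(m, p) = Rational(-28, 5) (Function('S')(m, p) = Add(-6, Mul(Rational(1, 5), 2)) = Add(-6, Rational(2, 5)) = Rational(-28, 5))
Function('N')(f) = Mul(Rational(-28, 5), f)
R = -11 (R = Add(-20, 9) = -11)
Add(Function('N')(6), R) = Add(Mul(Rational(-28, 5), 6), -11) = Add(Rational(-168, 5), -11) = Rational(-223, 5)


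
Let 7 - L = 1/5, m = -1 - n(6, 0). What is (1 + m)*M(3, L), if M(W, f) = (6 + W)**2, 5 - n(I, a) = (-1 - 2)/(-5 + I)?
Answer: -648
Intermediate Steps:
n(I, a) = 5 + 3/(-5 + I) (n(I, a) = 5 - (-1 - 2)/(-5 + I) = 5 - (-3)/(-5 + I) = 5 + 3/(-5 + I))
m = -9 (m = -1 - (-22 + 5*6)/(-5 + 6) = -1 - (-22 + 30)/1 = -1 - 8 = -9)
L = 34/5 (L = 7 - 1/5 = 34/5 ≈ 6.8000)
(1 + m)*M(3, L) = (1 - 9)*(6 + 3)**2 = -8*9**2 = -8*81 = -648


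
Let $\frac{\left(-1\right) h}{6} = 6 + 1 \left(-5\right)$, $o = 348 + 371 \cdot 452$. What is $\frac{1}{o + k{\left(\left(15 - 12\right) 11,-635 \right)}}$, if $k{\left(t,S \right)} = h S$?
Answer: $\frac{1}{171850} \approx 5.819 \cdot 10^{-6}$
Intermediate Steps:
$o = 168040$ ($o = 348 + 167692 = 168040$)
$h = -6$ ($h = - 6 \left(6 + 1 \left(-5\right)\right) = - 6 \left(6 - 5\right) = \left(-6\right) 1 = -6$)
$k{\left(t,S \right)} = - 6 S$
$\frac{1}{o + k{\left(\left(15 - 12\right) 11,-635 \right)}} = \frac{1}{168040 - -3810} = \frac{1}{168040 + 3810} = \frac{1}{171850}$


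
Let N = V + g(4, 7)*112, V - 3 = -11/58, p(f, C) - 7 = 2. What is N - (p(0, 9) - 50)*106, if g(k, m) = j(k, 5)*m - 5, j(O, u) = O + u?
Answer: 628999/58 ≈ 10845.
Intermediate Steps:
g(k, m) = -5 + m*(5 + k) (g(k, m) = (k + 5)*m - 5 = (5 + k)*m - 5 = m*(5 + k) - 5 = -5 + m*(5 + k))
p(f, C) = 9 (p(f, C) = 7 + 2 = 9)
V = 163/58 (V = 3 - 11/58 = 163/58 ≈ 2.8103)
N = 376931/58 (N = 163/58 + (-5 + 7*(5 + 4))*112 = 163/58 + (-5 + 7*9)*112 = 163/58 + (-5 + 63)*112 = 163/58 + 58*112 = 163/58 + 6496 = 376931/58 ≈ 6498.8)
N - (p(0, 9) - 50)*106 = 376931/58 - (9 - 50)*106 = 376931/58 - (-41)*106 = 376931/58 - 1*(-4346) = 376931/58 + 4346 = 628999/58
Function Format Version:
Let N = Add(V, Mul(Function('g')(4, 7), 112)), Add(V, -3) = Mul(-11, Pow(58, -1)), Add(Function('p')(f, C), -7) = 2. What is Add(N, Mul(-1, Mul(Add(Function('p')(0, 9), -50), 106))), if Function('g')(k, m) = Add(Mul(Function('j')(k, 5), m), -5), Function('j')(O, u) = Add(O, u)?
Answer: Rational(628999, 58) ≈ 10845.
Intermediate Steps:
Function('g')(k, m) = Add(-5, Mul(m, Add(5, k))) (Function('g')(k, m) = Add(Mul(Add(k, 5), m), -5) = Add(Mul(Add(5, k), m), -5) = Add(Mul(m, Add(5, k)), -5) = Add(-5, Mul(m, Add(5, k))))
Function('p')(f, C) = 9 (Function('p')(f, C) = Add(7, 2) = 9)
V = Rational(163, 58) (V = Add(3, Mul(-11, Pow(58, -1))) = Add(3, Mul(-11, Rational(1, 58))) = Add(3, Rational(-11, 58)) = Rational(163, 58) ≈ 2.8103)
N = Rational(376931, 58) (N = Add(Rational(163, 58), Mul(Add(-5, Mul(7, Add(5, 4))), 112)) = Add(Rational(163, 58), Mul(Add(-5, Mul(7, 9)), 112)) = Add(Rational(163, 58), Mul(Add(-5, 63), 112)) = Add(Rational(163, 58), Mul(58, 112)) = Add(Rational(163, 58), 6496) = Rational(376931, 58) ≈ 6498.8)
Add(N, Mul(-1, Mul(Add(Function('p')(0, 9), -50), 106))) = Add(Rational(376931, 58), Mul(-1, Mul(Add(9, -50), 106))) = Add(Rational(376931, 58), Mul(-1, Mul(-41, 106))) = Add(Rational(376931, 58), Mul(-1, -4346)) = Add(Rational(376931, 58), 4346) = Rational(628999, 58)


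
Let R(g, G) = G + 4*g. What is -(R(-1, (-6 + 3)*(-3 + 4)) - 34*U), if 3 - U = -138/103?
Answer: 15919/103 ≈ 154.55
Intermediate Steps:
U = 447/103 (U = 3 - (-138)/103 = 3 - 1*(-138/103) = 3 + 138/103 = 447/103 ≈ 4.3398)
-(R(-1, (-6 + 3)*(-3 + 4)) - 34*U) = -(((-6 + 3)*(-3 + 4) + 4*(-1)) - 34*447/103) = -((-3*1 - 4) - 15198/103) = -((-3 - 4) - 15198/103) = -(-7 - 15198/103) = -1*(-15919/103) = 15919/103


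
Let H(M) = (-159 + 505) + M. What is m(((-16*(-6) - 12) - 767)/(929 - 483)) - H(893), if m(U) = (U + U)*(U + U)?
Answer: -61147742/49729 ≈ -1229.6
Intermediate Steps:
H(M) = 346 + M
m(U) = 4*U**2 (m(U) = (2*U)*(2*U) = 4*U**2)
m(((-16*(-6) - 12) - 767)/(929 - 483)) - H(893) = 4*(((-16*(-6) - 12) - 767)/(929 - 483))**2 - (346 + 893) = 4*(((96 - 12) - 767)/446)**2 - 1*1239 = 4*((84 - 767)*(1/446))**2 - 1239 = 4*(-683*1/446)**2 - 1239 = 4*(-683/446)**2 - 1239 = 4*(466489/198916) - 1239 = 466489/49729 - 1239 = -61147742/49729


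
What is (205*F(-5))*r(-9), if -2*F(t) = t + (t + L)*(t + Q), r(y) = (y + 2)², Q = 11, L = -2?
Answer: 472115/2 ≈ 2.3606e+5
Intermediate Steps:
r(y) = (2 + y)²
F(t) = -t/2 - (-2 + t)*(11 + t)/2 (F(t) = -(t + (t - 2)*(t + 11))/2 = -(t + (-2 + t)*(11 + t))/2 = -t/2 - (-2 + t)*(11 + t)/2)
(205*F(-5))*r(-9) = (205*(11 - 5*(-5) - ½*(-5)²))*(2 - 9)² = (205*(11 + 25 - ½*25))*(-7)² = (205*(11 + 25 - 25/2))*49 = (205*(47/2))*49 = (9635/2)*49 = 472115/2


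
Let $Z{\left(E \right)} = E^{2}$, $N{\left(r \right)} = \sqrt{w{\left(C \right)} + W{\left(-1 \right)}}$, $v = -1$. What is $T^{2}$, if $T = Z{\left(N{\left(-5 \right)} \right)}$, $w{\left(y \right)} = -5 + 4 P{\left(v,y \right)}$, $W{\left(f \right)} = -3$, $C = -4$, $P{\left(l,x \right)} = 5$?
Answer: $144$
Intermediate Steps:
$w{\left(y \right)} = 15$ ($w{\left(y \right)} = -5 + 4 \cdot 5 = -5 + 20 = 15$)
$N{\left(r \right)} = 2 \sqrt{3}$ ($N{\left(r \right)} = \sqrt{15 - 3} = \sqrt{12} = 2 \sqrt{3}$)
$T = 12$ ($T = \left(2 \sqrt{3}\right)^{2} = 12$)
$T^{2} = 12^{2} = 144$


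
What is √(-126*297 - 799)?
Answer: I*√38221 ≈ 195.5*I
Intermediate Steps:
√(-126*297 - 799) = √(-37422 - 799) = √(-38221) = I*√38221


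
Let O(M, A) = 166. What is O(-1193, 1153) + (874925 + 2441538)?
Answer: 3316629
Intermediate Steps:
O(-1193, 1153) + (874925 + 2441538) = 166 + (874925 + 2441538) = 166 + 3316463 = 3316629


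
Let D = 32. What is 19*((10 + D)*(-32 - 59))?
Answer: -72618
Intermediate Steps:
19*((10 + D)*(-32 - 59)) = 19*((10 + 32)*(-32 - 59)) = 19*(42*(-91)) = 19*(-3822) = -72618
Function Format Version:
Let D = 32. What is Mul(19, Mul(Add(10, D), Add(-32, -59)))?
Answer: -72618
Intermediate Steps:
Mul(19, Mul(Add(10, D), Add(-32, -59))) = Mul(19, Mul(Add(10, 32), Add(-32, -59))) = Mul(19, Mul(42, -91)) = Mul(19, -3822) = -72618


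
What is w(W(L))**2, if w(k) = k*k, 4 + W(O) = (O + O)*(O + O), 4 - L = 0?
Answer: 12960000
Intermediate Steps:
L = 4 (L = 4 - 1*0 = 4 + 0 = 4)
W(O) = -4 + 4*O**2 (W(O) = -4 + (O + O)*(O + O) = -4 + (2*O)*(2*O) = -4 + 4*O**2)
w(k) = k**2
w(W(L))**2 = ((-4 + 4*4**2)**2)**2 = ((-4 + 4*16)**2)**2 = ((-4 + 64)**2)**2 = (60**2)**2 = 3600**2 = 12960000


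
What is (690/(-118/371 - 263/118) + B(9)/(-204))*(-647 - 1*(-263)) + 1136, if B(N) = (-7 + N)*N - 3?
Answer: 199396869584/1895449 ≈ 1.0520e+5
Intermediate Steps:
B(N) = -3 + N*(-7 + N) (B(N) = N*(-7 + N) - 3 = -3 + N*(-7 + N))
(690/(-118/371 - 263/118) + B(9)/(-204))*(-647 - 1*(-263)) + 1136 = (690/(-118/371 - 263/118) + (-3 + 9² - 7*9)/(-204))*(-647 - 1*(-263)) + 1136 = (690/(-118*1/371 - 263*1/118) + (-3 + 81 - 63)*(-1/204))*(-647 + 263) + 1136 = (690/(-118/371 - 263/118) + 15*(-1/204))*(-384) + 1136 = (690/(-111497/43778) - 5/68)*(-384) + 1136 = (690*(-43778/111497) - 5/68)*(-384) + 1136 = (-30206820/111497 - 5/68)*(-384) + 1136 = -2054621245/7581796*(-384) + 1136 = 197243639520/1895449 + 1136 = 199396869584/1895449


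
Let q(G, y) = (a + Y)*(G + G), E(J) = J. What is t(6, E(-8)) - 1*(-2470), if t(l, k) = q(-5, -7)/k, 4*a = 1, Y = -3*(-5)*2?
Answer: 40125/16 ≈ 2507.8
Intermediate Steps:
Y = 30 (Y = 15*2 = 30)
a = ¼ (a = (¼)*1 = ¼ ≈ 0.25000)
q(G, y) = 121*G/2 (q(G, y) = (¼ + 30)*(G + G) = 121*(2*G)/4 = 121*G/2)
t(l, k) = -605/(2*k) (t(l, k) = ((121/2)*(-5))/k = -605/(2*k))
t(6, E(-8)) - 1*(-2470) = -605/2/(-8) - 1*(-2470) = -605/2*(-⅛) + 2470 = 605/16 + 2470 = 40125/16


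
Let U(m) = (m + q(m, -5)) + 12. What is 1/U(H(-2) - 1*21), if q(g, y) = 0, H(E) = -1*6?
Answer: -1/15 ≈ -0.066667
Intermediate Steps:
H(E) = -6
U(m) = 12 + m (U(m) = (m + 0) + 12 = m + 12 = 12 + m)
1/U(H(-2) - 1*21) = 1/(12 + (-6 - 1*21)) = 1/(12 + (-6 - 21)) = 1/(12 - 27) = 1/(-15) = -1/15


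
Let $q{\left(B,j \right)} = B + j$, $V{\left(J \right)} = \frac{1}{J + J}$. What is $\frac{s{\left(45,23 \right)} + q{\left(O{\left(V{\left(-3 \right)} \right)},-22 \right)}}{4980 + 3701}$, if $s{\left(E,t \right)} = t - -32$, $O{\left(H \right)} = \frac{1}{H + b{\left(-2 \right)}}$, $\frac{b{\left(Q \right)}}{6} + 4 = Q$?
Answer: $\frac{7155}{1883777} \approx 0.0037982$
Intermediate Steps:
$b{\left(Q \right)} = -24 + 6 Q$
$V{\left(J \right)} = \frac{1}{2 J}$
$O{\left(H \right)} = \frac{1}{-36 + H}$ ($O{\left(H \right)} = \frac{1}{H + \left(-24 + 6 \left(-2\right)\right)} = \frac{1}{H - 36} = \frac{1}{-36 + H}$)
$s{\left(E,t \right)} = 32 + t$ ($s{\left(E,t \right)} = t + 32 = 32 + t$)
$\frac{s{\left(45,23 \right)} + q{\left(O{\left(V{\left(-3 \right)} \right)},-22 \right)}}{4980 + 3701} = \frac{\left(32 + 23\right) - \left(22 - \frac{1}{-36 + \frac{1}{2 \left(-3\right)}}\right)}{4980 + 3701} = \frac{55 - \left(22 - \frac{1}{-36 + \frac{1}{2} \left(- \frac{1}{3}\right)}\right)}{8681} = \left(55 - \left(22 - \frac{1}{-36 - \frac{1}{6}}\right)\right) \frac{1}{8681} = \left(55 - \left(22 - \frac{1}{- \frac{217}{6}}\right)\right) \frac{1}{8681} = \left(55 - \frac{4780}{217}\right) \frac{1}{8681} = \frac{7155}{217} \cdot \frac{1}{8681} = \frac{7155}{1883777}$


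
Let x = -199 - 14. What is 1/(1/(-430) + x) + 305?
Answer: 27934825/91591 ≈ 305.00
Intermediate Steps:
x = -213
1/(1/(-430) + x) + 305 = 1/(1/(-430) - 213) + 305 = 1/(-1/430 - 213) + 305 = 1/(-91591/430) + 305 = -430/91591 + 305 = 27934825/91591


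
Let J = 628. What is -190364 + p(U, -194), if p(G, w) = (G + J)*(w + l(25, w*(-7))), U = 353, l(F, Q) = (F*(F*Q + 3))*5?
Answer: 4163105947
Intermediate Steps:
l(F, Q) = 5*F*(3 + F*Q) (l(F, Q) = (F*(3 + F*Q))*5 = 5*F*(3 + F*Q))
p(G, w) = (375 - 21874*w)*(628 + G) (p(G, w) = (G + 628)*(w + 5*25*(3 + 25*(w*(-7)))) = (628 + G)*(w + 5*25*(3 + 25*(-7*w))) = (628 + G)*(w + 5*25*(3 - 175*w)) = (628 + G)*(w + (375 - 21875*w)) = (628 + G)*(375 - 21874*w) = (375 - 21874*w)*(628 + G))
-190364 + p(U, -194) = -190364 + (235500 - 13736872*(-194) + 375*353 - 21874*353*(-194)) = -190364 + (235500 + 2664953168 + 132375 + 1497975268) = -190364 + 4163296311 = 4163105947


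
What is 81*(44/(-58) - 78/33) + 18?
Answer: -74934/319 ≈ -234.90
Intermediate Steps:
81*(44/(-58) - 78/33) + 18 = 81*(44*(-1/58) - 78*1/33) + 18 = 81*(-22/29 - 26/11) + 18 = 81*(-996/319) + 18 = -80676/319 + 18 = -74934/319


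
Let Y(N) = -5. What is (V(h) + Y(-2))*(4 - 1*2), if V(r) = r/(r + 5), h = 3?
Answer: -37/4 ≈ -9.2500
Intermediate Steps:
V(r) = r/(5 + r)
(V(h) + Y(-2))*(4 - 1*2) = (3/(5 + 3) - 5)*(4 - 1*2) = (3/8 - 5)*(4 - 2) = (3*(⅛) - 5)*2 = (3/8 - 5)*2 = -37/8*2 = -37/4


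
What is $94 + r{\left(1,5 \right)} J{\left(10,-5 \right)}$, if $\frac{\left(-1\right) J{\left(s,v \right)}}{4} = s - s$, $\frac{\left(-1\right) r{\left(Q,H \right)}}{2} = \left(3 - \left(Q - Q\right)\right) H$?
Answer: $94$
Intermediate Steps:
$r{\left(Q,H \right)} = - 6 H$ ($r{\left(Q,H \right)} = - 2 \left(3 - \left(Q - Q\right)\right) H = - 2 \left(3 - 0\right) H = - 2 \left(3 + 0\right) H = - 2 \cdot 3 H = - 6 H$)
$J{\left(s,v \right)} = 0$ ($J{\left(s,v \right)} = - 4 \left(s - s\right) = \left(-4\right) 0 = 0$)
$94 + r{\left(1,5 \right)} J{\left(10,-5 \right)} = 94 + \left(-6\right) 5 \cdot 0 = 94 - 0 = 94 + 0 = 94$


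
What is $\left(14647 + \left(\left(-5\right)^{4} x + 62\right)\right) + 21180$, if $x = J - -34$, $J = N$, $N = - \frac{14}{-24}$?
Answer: $\frac{690043}{12} \approx 57504.0$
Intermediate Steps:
$N = \frac{7}{12}$ ($N = \left(-14\right) \left(- \frac{1}{24}\right) = \frac{7}{12} \approx 0.58333$)
$J = \frac{7}{12} \approx 0.58333$
$x = \frac{415}{12}$ ($x = \frac{7}{12} - -34 = \frac{7}{12} + 34 = \frac{415}{12} \approx 34.583$)
$\left(14647 + \left(\left(-5\right)^{4} x + 62\right)\right) + 21180 = \left(14647 + \left(\left(-5\right)^{4} \cdot \frac{415}{12} + 62\right)\right) + 21180 = \left(14647 + \left(625 \cdot \frac{415}{12} + 62\right)\right) + 21180 = \left(14647 + \left(\frac{259375}{12} + 62\right)\right) + 21180 = \left(14647 + \frac{260119}{12}\right) + 21180 = \frac{435883}{12} + 21180 = \frac{690043}{12}$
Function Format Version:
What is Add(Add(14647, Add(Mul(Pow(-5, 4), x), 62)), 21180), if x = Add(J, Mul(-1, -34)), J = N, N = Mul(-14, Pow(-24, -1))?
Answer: Rational(690043, 12) ≈ 57504.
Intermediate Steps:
N = Rational(7, 12) (N = Mul(-14, Rational(-1, 24)) = Rational(7, 12) ≈ 0.58333)
J = Rational(7, 12) ≈ 0.58333
x = Rational(415, 12) (x = Add(Rational(7, 12), Mul(-1, -34)) = Add(Rational(7, 12), 34) = Rational(415, 12) ≈ 34.583)
Add(Add(14647, Add(Mul(Pow(-5, 4), x), 62)), 21180) = Add(Add(14647, Add(Mul(Pow(-5, 4), Rational(415, 12)), 62)), 21180) = Add(Add(14647, Add(Mul(625, Rational(415, 12)), 62)), 21180) = Add(Add(14647, Add(Rational(259375, 12), 62)), 21180) = Add(Add(14647, Rational(260119, 12)), 21180) = Add(Rational(435883, 12), 21180) = Rational(690043, 12)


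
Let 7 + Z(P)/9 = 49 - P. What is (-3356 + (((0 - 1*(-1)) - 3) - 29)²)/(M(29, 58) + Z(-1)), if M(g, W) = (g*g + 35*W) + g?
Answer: -2395/3287 ≈ -0.72863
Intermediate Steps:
Z(P) = 378 - 9*P (Z(P) = -63 + 9*(49 - P) = -63 + (441 - 9*P) = 378 - 9*P)
M(g, W) = g + g² + 35*W (M(g, W) = (g² + 35*W) + g = g + g² + 35*W)
(-3356 + (((0 - 1*(-1)) - 3) - 29)²)/(M(29, 58) + Z(-1)) = (-3356 + (((0 - 1*(-1)) - 3) - 29)²)/((29 + 29² + 35*58) + (378 - 9*(-1))) = (-3356 + (((0 + 1) - 3) - 29)²)/((29 + 841 + 2030) + (378 + 9)) = (-3356 + ((1 - 3) - 29)²)/(2900 + 387) = (-3356 + (-2 - 29)²)/3287 = (-3356 + (-31)²)*(1/3287) = (-3356 + 961)*(1/3287) = -2395*1/3287 = -2395/3287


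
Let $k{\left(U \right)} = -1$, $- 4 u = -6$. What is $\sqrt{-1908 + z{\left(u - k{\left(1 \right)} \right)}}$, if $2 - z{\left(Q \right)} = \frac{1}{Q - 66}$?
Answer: $\frac{14 i \sqrt{156845}}{127} \approx 43.658 i$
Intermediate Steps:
$u = \frac{3}{2}$ ($u = \left(- \frac{1}{4}\right) \left(-6\right) = \frac{3}{2} \approx 1.5$)
$z{\left(Q \right)} = 2 - \frac{1}{-66 + Q}$ ($z{\left(Q \right)} = 2 - \frac{1}{Q - 66} = 2 - \frac{1}{-66 + Q}$)
$\sqrt{-1908 + z{\left(u - k{\left(1 \right)} \right)}} = \sqrt{-1908 + \frac{-133 + 2 \left(\frac{3}{2} - -1\right)}{-66 + \left(\frac{3}{2} - -1\right)}} = \sqrt{-1908 + \frac{-133 + 2 \left(\frac{3}{2} + 1\right)}{-66 + \left(\frac{3}{2} + 1\right)}} = \sqrt{-1908 + \frac{-133 + 2 \cdot \frac{5}{2}}{-66 + \frac{5}{2}}} = \sqrt{-1908 + \frac{-133 + 5}{- \frac{127}{2}}} = \sqrt{-1908 - - \frac{256}{127}} = \sqrt{-1908 + \frac{256}{127}} = \sqrt{- \frac{242060}{127}} = \frac{14 i \sqrt{156845}}{127}$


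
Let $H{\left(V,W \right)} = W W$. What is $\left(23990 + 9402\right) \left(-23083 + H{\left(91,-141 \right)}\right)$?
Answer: $-106921184$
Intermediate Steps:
$H{\left(V,W \right)} = W^{2}$
$\left(23990 + 9402\right) \left(-23083 + H{\left(91,-141 \right)}\right) = \left(23990 + 9402\right) \left(-23083 + \left(-141\right)^{2}\right) = 33392 \left(-23083 + 19881\right) = 33392 \left(-3202\right) = -106921184$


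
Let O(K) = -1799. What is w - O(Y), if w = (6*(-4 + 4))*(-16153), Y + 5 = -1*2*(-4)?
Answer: 1799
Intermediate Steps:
Y = 3 (Y = -5 - 1*2*(-4) = -5 - 2*(-4) = -5 + 8 = 3)
w = 0 (w = (6*0)*(-16153) = 0*(-16153) = 0)
w - O(Y) = 0 - 1*(-1799) = 0 + 1799 = 1799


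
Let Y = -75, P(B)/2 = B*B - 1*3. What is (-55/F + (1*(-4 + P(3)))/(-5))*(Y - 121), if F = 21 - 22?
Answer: -52332/5 ≈ -10466.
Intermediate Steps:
P(B) = -6 + 2*B² (P(B) = 2*(B*B - 1*3) = 2*(B² - 3) = 2*(-3 + B²) = -6 + 2*B²)
F = -1
(-55/F + (1*(-4 + P(3)))/(-5))*(Y - 121) = (-55/(-1) + (1*(-4 + (-6 + 2*3²)))/(-5))*(-75 - 121) = (-55*(-1) + (1*(-4 + (-6 + 2*9)))*(-⅕))*(-196) = (55 + (1*(-4 + (-6 + 18)))*(-⅕))*(-196) = (55 + (1*(-4 + 12))*(-⅕))*(-196) = (55 + (1*8)*(-⅕))*(-196) = (55 + 8*(-⅕))*(-196) = (55 - 8/5)*(-196) = (267/5)*(-196) = -52332/5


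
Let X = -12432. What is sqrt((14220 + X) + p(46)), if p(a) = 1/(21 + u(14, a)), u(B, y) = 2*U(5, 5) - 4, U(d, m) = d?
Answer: sqrt(144831)/9 ≈ 42.285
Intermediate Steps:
u(B, y) = 6 (u(B, y) = 2*5 - 4 = 10 - 4 = 6)
p(a) = 1/27 (p(a) = 1/(21 + 6) = 1/27)
sqrt((14220 + X) + p(46)) = sqrt((14220 - 12432) + 1/27) = sqrt(1788 + 1/27) = sqrt(48277/27) = sqrt(144831)/9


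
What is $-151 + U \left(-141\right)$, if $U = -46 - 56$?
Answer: $14231$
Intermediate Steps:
$U = -102$ ($U = -46 - 56 = -102$)
$-151 + U \left(-141\right) = -151 - -14382 = -151 + 14382 = 14231$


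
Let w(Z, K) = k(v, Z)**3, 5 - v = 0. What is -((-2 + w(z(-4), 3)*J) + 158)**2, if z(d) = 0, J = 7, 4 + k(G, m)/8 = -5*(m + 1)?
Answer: -6825574256400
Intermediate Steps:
v = 5 (v = 5 - 1*0 = 5 + 0 = 5)
k(G, m) = -72 - 40*m (k(G, m) = -32 + 8*(-5*(m + 1)) = -32 + 8*(-5*(1 + m)) = -32 + 8*(-5 - 5*m) = -32 + (-40 - 40*m) = -72 - 40*m)
w(Z, K) = (-72 - 40*Z)**3
-((-2 + w(z(-4), 3)*J) + 158)**2 = -((-2 - 512*(9 + 5*0)**3*7) + 158)**2 = -((-2 - 512*(9 + 0)**3*7) + 158)**2 = -((-2 - 512*9**3*7) + 158)**2 = -((-2 - 512*729*7) + 158)**2 = -((-2 - 373248*7) + 158)**2 = -((-2 - 2612736) + 158)**2 = -(-2612738 + 158)**2 = -1*(-2612580)**2 = -1*6825574256400 = -6825574256400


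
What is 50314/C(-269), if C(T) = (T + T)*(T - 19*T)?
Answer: -25157/1302498 ≈ -0.019314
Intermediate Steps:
C(T) = -36*T² (C(T) = (2*T)*(-18*T) = -36*T²)
50314/C(-269) = 50314/((-36*(-269)²)) = 50314/((-36*72361)) = 50314/(-2604996) = 50314*(-1/2604996) = -25157/1302498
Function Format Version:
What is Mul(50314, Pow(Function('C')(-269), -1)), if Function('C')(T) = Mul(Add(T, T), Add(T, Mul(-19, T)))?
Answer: Rational(-25157, 1302498) ≈ -0.019314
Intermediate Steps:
Function('C')(T) = Mul(-36, Pow(T, 2)) (Function('C')(T) = Mul(Mul(2, T), Mul(-18, T)) = Mul(-36, Pow(T, 2)))
Mul(50314, Pow(Function('C')(-269), -1)) = Mul(50314, Pow(Mul(-36, Pow(-269, 2)), -1)) = Mul(50314, Pow(Mul(-36, 72361), -1)) = Mul(50314, Pow(-2604996, -1)) = Mul(50314, Rational(-1, 2604996)) = Rational(-25157, 1302498)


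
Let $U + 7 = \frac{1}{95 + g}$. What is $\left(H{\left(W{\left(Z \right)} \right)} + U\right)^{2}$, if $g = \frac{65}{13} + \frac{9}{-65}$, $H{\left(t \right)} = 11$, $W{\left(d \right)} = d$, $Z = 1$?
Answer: $\frac{677508841}{42133081} \approx 16.08$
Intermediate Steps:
$g = \frac{316}{65}$ ($g = 65 \cdot \frac{1}{13} + 9 \left(- \frac{1}{65}\right) = 5 - \frac{9}{65} = \frac{316}{65} \approx 4.8615$)
$U = - \frac{45372}{6491}$ ($U = -7 + \frac{1}{95 + \frac{316}{65}} = -7 + \frac{1}{\frac{6491}{65}} = -7 + \frac{65}{6491} = - \frac{45372}{6491} \approx -6.99$)
$\left(H{\left(W{\left(Z \right)} \right)} + U\right)^{2} = \left(11 - \frac{45372}{6491}\right)^{2} = \left(\frac{26029}{6491}\right)^{2} = \frac{677508841}{42133081}$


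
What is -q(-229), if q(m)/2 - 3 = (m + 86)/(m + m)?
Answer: -1517/229 ≈ -6.6245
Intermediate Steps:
q(m) = 6 + (86 + m)/m (q(m) = 6 + 2*((m + 86)/(m + m)) = 6 + 2*((86 + m)/((2*m))) = 6 + 2*((86 + m)*(1/(2*m))) = 6 + 2*((86 + m)/(2*m)) = 6 + (86 + m)/m)
-q(-229) = -(7 + 86/(-229)) = -(7 + 86*(-1/229)) = -(7 - 86/229) = -1*1517/229 = -1517/229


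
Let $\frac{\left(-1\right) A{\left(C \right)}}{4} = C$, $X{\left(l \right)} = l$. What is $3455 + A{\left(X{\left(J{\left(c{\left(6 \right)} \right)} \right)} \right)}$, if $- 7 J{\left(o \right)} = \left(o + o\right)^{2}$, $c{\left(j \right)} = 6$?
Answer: $\frac{24761}{7} \approx 3537.3$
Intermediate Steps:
$J{\left(o \right)} = - \frac{4 o^{2}}{7}$ ($J{\left(o \right)} = - \frac{\left(o + o\right)^{2}}{7} = - \frac{\left(2 o\right)^{2}}{7} = - \frac{4 o^{2}}{7}$)
$A{\left(C \right)} = - 4 C$
$3455 + A{\left(X{\left(J{\left(c{\left(6 \right)} \right)} \right)} \right)} = 3455 - 4 \left(- \frac{4 \cdot 6^{2}}{7}\right) = 3455 - 4 \left(\left(- \frac{4}{7}\right) 36\right) = 3455 - - \frac{576}{7} = 3455 + \frac{576}{7} = \frac{24761}{7}$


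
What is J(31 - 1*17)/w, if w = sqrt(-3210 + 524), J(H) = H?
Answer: -7*I*sqrt(2686)/1343 ≈ -0.27013*I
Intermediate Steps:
w = I*sqrt(2686) (w = sqrt(-2686) = I*sqrt(2686) ≈ 51.827*I)
J(31 - 1*17)/w = (31 - 1*17)/((I*sqrt(2686))) = (31 - 17)*(-I*sqrt(2686)/2686) = 14*(-I*sqrt(2686)/2686) = -7*I*sqrt(2686)/1343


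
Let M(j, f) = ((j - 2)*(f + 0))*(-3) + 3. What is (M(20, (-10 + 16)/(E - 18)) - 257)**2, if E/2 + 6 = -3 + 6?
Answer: 231361/4 ≈ 57840.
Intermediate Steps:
E = -6 (E = -12 + 2*(-3 + 6) = -12 + 2*3 = -12 + 6 = -6)
M(j, f) = 3 - 3*f*(-2 + j) (M(j, f) = ((-2 + j)*f)*(-3) + 3 = (f*(-2 + j))*(-3) + 3 = -3*f*(-2 + j) + 3 = 3 - 3*f*(-2 + j))
(M(20, (-10 + 16)/(E - 18)) - 257)**2 = ((3 + 6*((-10 + 16)/(-6 - 18)) - 3*(-10 + 16)/(-6 - 18)*20) - 257)**2 = ((3 + 6*(6/(-24)) - 3*6/(-24)*20) - 257)**2 = ((3 + 6*(6*(-1/24)) - 3*6*(-1/24)*20) - 257)**2 = ((3 + 6*(-1/4) - 3*(-1/4)*20) - 257)**2 = ((3 - 3/2 + 15) - 257)**2 = (33/2 - 257)**2 = (-481/2)**2 = 231361/4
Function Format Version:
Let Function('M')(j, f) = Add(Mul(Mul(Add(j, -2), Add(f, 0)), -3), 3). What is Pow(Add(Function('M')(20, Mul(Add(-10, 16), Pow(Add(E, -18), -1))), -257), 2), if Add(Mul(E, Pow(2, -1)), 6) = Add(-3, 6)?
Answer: Rational(231361, 4) ≈ 57840.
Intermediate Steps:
E = -6 (E = Add(-12, Mul(2, Add(-3, 6))) = Add(-12, Mul(2, 3)) = Add(-12, 6) = -6)
Function('M')(j, f) = Add(3, Mul(-3, f, Add(-2, j))) (Function('M')(j, f) = Add(Mul(Mul(Add(-2, j), f), -3), 3) = Add(Mul(Mul(f, Add(-2, j)), -3), 3) = Add(Mul(-3, f, Add(-2, j)), 3) = Add(3, Mul(-3, f, Add(-2, j))))
Pow(Add(Function('M')(20, Mul(Add(-10, 16), Pow(Add(E, -18), -1))), -257), 2) = Pow(Add(Add(3, Mul(6, Mul(Add(-10, 16), Pow(Add(-6, -18), -1))), Mul(-3, Mul(Add(-10, 16), Pow(Add(-6, -18), -1)), 20)), -257), 2) = Pow(Add(Add(3, Mul(6, Mul(6, Pow(-24, -1))), Mul(-3, Mul(6, Pow(-24, -1)), 20)), -257), 2) = Pow(Add(Add(3, Mul(6, Mul(6, Rational(-1, 24))), Mul(-3, Mul(6, Rational(-1, 24)), 20)), -257), 2) = Pow(Add(Add(3, Mul(6, Rational(-1, 4)), Mul(-3, Rational(-1, 4), 20)), -257), 2) = Pow(Add(Add(3, Rational(-3, 2), 15), -257), 2) = Pow(Add(Rational(33, 2), -257), 2) = Pow(Rational(-481, 2), 2) = Rational(231361, 4)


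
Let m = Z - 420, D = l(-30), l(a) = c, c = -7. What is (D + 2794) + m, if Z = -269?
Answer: 2098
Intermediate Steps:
l(a) = -7
D = -7
m = -689 (m = -269 - 420 = -689)
(D + 2794) + m = (-7 + 2794) - 689 = 2787 - 689 = 2098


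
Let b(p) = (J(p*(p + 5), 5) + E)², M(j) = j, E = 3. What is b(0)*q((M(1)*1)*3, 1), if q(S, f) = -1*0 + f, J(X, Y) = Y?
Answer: 64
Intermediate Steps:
q(S, f) = f (q(S, f) = 0 + f = f)
b(p) = 64 (b(p) = (5 + 3)² = 8² = 64)
b(0)*q((M(1)*1)*3, 1) = 64*1 = 64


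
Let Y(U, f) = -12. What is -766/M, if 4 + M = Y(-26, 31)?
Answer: 383/8 ≈ 47.875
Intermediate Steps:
M = -16 (M = -4 - 12 = -16)
-766/M = -766/(-16) = -766*(-1/16) = 383/8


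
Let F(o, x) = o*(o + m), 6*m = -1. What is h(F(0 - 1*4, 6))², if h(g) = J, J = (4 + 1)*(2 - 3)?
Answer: 25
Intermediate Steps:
m = -⅙ (m = (⅙)*(-1) = -⅙ ≈ -0.16667)
J = -5 (J = 5*(-1) = -5)
F(o, x) = o*(-⅙ + o) (F(o, x) = o*(o - ⅙) = o*(-⅙ + o))
h(g) = -5
h(F(0 - 1*4, 6))² = (-5)² = 25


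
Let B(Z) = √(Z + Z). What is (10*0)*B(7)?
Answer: 0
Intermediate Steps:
B(Z) = √2*√Z (B(Z) = √(2*Z) = √2*√Z)
(10*0)*B(7) = (10*0)*(√2*√7) = 0*√14 = 0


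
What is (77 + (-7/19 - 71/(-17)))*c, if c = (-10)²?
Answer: 2610100/323 ≈ 8080.8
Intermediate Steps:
c = 100
(77 + (-7/19 - 71/(-17)))*c = (77 + (-7/19 - 71/(-17)))*100 = (77 + (-7*1/19 - 71*(-1/17)))*100 = (77 + (-7/19 + 71/17))*100 = (77 + 1230/323)*100 = (26101/323)*100 = 2610100/323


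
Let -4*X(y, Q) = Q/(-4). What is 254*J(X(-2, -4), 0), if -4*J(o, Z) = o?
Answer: 127/8 ≈ 15.875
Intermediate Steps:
X(y, Q) = Q/16 (X(y, Q) = -Q/(4*(-4)) = -Q*(-1)/(4*4) = -(-1)*Q/16 = Q/16)
J(o, Z) = -o/4
254*J(X(-2, -4), 0) = 254*(-(-4)/64) = 254*(-¼*(-¼)) = 254*(1/16) = 127/8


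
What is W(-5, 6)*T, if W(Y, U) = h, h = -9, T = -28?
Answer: 252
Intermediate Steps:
W(Y, U) = -9
W(-5, 6)*T = -9*(-28) = 252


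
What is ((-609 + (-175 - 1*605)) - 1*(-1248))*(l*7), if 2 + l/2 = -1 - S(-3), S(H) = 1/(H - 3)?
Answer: 5593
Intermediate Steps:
S(H) = 1/(-3 + H)
l = -17/3 (l = -4 + 2*(-1 - 1/(-3 - 3)) = -4 + 2*(-1 - 1/(-6)) = -4 + 2*(-1 - 1*(-⅙)) = -4 + 2*(-1 + ⅙) = -4 + 2*(-⅚) = -4 - 5/3 = -17/3 ≈ -5.6667)
((-609 + (-175 - 1*605)) - 1*(-1248))*(l*7) = ((-609 + (-175 - 1*605)) - 1*(-1248))*(-17/3*7) = ((-609 + (-175 - 605)) + 1248)*(-119/3) = ((-609 - 780) + 1248)*(-119/3) = (-1389 + 1248)*(-119/3) = -141*(-119/3) = 5593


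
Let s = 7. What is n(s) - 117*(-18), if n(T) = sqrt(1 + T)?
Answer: 2106 + 2*sqrt(2) ≈ 2108.8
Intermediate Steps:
n(s) - 117*(-18) = sqrt(1 + 7) - 117*(-18) = sqrt(8) + 2106 = 2*sqrt(2) + 2106 = 2106 + 2*sqrt(2)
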